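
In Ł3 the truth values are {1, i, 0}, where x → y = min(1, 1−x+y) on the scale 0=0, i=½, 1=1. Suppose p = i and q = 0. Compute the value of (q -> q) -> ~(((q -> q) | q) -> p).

i

q -> q = 0 -> 0 = 1
q -> q = 0 -> 0 = 1
(q -> q) | q = 1 | 0 = 1
((q -> q) | q) -> p = 1 -> i = i  [min(1, 1−1+½)]
~(((q -> q) | q) -> p) = ~i = i
(q -> q) -> ~(((q -> q) | q) -> p) = 1 -> i = i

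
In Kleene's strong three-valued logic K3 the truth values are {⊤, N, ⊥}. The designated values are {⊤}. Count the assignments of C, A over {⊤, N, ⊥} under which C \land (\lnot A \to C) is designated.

3

Designated under: (C=⊤, A=⊤); (C=⊤, A=N); (C=⊤, A=⊥).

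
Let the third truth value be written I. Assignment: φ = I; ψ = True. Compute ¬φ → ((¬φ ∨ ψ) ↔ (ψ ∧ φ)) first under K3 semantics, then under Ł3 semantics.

In K3: ¬φ = ¬I = I
¬φ = ¬I = I
¬φ ∨ ψ = I ∨ True = True
ψ ∧ φ = True ∧ I = I
(¬φ ∨ ψ) ↔ (ψ ∧ φ) = True ↔ I = I
¬φ → ((¬φ ∨ ψ) ↔ (ψ ∧ φ)) = I → I = I
In Ł3: ¬φ = ¬I = I
¬φ = ¬I = I
¬φ ∨ ψ = I ∨ True = True
ψ ∧ φ = True ∧ I = I
(¬φ ∨ ψ) ↔ (ψ ∧ φ) = True ↔ I = I  [1 − |1−½|]
¬φ → ((¬φ ∨ ψ) ↔ (ψ ∧ φ)) = I → I = True
They differ because K3 and Ł3 treat I differently under implication.

I; True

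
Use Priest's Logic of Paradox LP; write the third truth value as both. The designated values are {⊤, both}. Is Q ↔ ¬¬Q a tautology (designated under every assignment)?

Every assignment of Q over {⊤, both, ⊥} gives a value in {⊤, both}.
In particular, with Q=both: Q ↔ ¬¬Q = both.

Yes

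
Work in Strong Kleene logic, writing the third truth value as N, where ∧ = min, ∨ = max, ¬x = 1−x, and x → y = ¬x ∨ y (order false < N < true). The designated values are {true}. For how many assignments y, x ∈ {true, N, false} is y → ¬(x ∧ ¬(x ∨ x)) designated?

Of the 9 assignments, 7 give a value in {true}.

7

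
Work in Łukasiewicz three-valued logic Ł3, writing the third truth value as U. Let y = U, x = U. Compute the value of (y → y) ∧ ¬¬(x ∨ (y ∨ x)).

U

y → y = U → U = ⊤  [min(1, 1−½+½)]
y ∨ x = U ∨ U = U
x ∨ (y ∨ x) = U ∨ U = U
¬(x ∨ (y ∨ x)) = ¬U = U
¬¬(x ∨ (y ∨ x)) = ¬U = U
(y → y) ∧ ¬¬(x ∨ (y ∨ x)) = ⊤ ∧ U = U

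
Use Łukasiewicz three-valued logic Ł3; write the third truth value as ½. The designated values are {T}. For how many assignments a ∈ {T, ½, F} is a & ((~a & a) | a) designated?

1

a=T: T ✓
a=½: ½ ·
a=F: F ·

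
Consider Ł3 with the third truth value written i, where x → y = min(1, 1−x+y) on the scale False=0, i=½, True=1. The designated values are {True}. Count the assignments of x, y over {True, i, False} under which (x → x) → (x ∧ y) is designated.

Designated under: (x=True, y=True).

1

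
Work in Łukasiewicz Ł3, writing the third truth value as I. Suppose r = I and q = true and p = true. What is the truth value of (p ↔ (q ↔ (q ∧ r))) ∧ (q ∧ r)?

I

q ∧ r = true ∧ I = I
q ↔ (q ∧ r) = true ↔ I = I  [1 − |1−½|]
p ↔ (q ↔ (q ∧ r)) = true ↔ I = I
q ∧ r = true ∧ I = I
(p ↔ (q ↔ (q ∧ r))) ∧ (q ∧ r) = I ∧ I = I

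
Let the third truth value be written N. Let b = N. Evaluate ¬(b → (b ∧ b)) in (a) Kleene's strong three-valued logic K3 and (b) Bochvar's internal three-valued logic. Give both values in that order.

N; N

In Kleene's strong three-valued logic K3: b ∧ b = N ∧ N = N
b → (b ∧ b) = N → N = N  [¬N ∨ N]
¬(b → (b ∧ b)) = ¬N = N
In Bochvar's internal three-valued logic: b ∧ b = N ∧ N = N
b → (b ∧ b) = N → N = N  [any arg is the third value ⇒ result is the third value]
¬(b → (b ∧ b)) = ¬N = N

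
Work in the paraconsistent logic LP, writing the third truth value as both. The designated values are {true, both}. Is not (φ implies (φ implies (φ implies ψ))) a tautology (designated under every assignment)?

Countermodel: φ=true, ψ=true gives false, which is not designated.

No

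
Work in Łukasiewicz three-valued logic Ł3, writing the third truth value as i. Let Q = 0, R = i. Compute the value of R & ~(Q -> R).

0

Q -> R = 0 -> i = 1
~(Q -> R) = ~1 = 0
R & ~(Q -> R) = i & 0 = 0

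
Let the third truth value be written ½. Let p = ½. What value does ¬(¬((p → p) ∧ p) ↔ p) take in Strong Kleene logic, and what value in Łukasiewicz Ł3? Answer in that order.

In Strong Kleene logic: p → p = ½ → ½ = ½  [¬½ ∨ ½]
(p → p) ∧ p = ½ ∧ ½ = ½
¬((p → p) ∧ p) = ¬½ = ½
¬((p → p) ∧ p) ↔ p = ½ ↔ ½ = ½
¬(¬((p → p) ∧ p) ↔ p) = ¬½ = ½
In Łukasiewicz Ł3: p → p = ½ → ½ = true  [min(1, 1−½+½)]
(p → p) ∧ p = true ∧ ½ = ½
¬((p → p) ∧ p) = ¬½ = ½
¬((p → p) ∧ p) ↔ p = ½ ↔ ½ = true
¬(¬((p → p) ∧ p) ↔ p) = ¬true = false
They differ because Strong Kleene logic and Łukasiewicz Ł3 treat ½ differently under implication.

½; false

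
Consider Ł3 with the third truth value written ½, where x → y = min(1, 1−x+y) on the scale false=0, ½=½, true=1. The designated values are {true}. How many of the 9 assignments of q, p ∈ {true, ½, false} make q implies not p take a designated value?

6

Of the 9 assignments, 6 give a value in {true}.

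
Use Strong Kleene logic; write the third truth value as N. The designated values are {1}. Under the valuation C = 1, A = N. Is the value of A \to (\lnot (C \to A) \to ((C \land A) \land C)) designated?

C \to A = 1 \to N = N
\lnot (C \to A) = \lnot N = N
C \land A = 1 \land N = N
(C \land A) \land C = N \land 1 = N
\lnot (C \to A) \to ((C \land A) \land C) = N \to N = N
A \to (\lnot (C \to A) \to ((C \land A) \land C)) = N \to N = N
N ∉ {1}.

No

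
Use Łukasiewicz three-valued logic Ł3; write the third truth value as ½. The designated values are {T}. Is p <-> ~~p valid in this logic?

Yes

Every assignment of p over {T, ½, F} gives a value in {T}.
In particular, with p=½: p <-> ~~p = T.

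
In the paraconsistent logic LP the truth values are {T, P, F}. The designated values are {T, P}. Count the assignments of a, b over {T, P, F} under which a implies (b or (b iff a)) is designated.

8

Of the 9 assignments, 8 give a value in {T, P}.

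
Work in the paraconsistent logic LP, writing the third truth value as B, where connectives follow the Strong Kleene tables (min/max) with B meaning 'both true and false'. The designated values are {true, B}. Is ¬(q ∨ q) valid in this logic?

No

Countermodel: q=true gives false, which is not designated.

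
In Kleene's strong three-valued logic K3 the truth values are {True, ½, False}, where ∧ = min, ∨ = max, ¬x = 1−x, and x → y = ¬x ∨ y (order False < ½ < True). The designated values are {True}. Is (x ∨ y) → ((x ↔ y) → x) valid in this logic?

Countermodel: x=½, y=True gives ½, which is not designated.

No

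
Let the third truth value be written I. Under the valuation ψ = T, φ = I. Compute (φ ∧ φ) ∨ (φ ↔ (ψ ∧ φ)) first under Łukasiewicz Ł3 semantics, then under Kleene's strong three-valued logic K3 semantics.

In Łukasiewicz Ł3: φ ∧ φ = I ∧ I = I
ψ ∧ φ = T ∧ I = I
φ ↔ (ψ ∧ φ) = I ↔ I = T  [1 − |½−½|]
(φ ∧ φ) ∨ (φ ↔ (ψ ∧ φ)) = I ∨ T = T
In Kleene's strong three-valued logic K3: φ ∧ φ = I ∧ I = I
ψ ∧ φ = T ∧ I = I
φ ↔ (ψ ∧ φ) = I ↔ I = I
(φ ∧ φ) ∨ (φ ↔ (ψ ∧ φ)) = I ∨ I = I
They differ because Łukasiewicz Ł3 and Kleene's strong three-valued logic K3 treat I differently under implication.

T; I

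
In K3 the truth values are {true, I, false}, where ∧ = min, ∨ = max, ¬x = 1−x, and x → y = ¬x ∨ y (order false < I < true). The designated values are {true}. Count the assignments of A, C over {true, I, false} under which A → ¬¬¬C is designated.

Of the 9 assignments, 5 give a value in {true}.

5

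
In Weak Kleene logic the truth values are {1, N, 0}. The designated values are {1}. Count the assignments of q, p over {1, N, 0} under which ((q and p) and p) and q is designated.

1

Designated under: (q=1, p=1).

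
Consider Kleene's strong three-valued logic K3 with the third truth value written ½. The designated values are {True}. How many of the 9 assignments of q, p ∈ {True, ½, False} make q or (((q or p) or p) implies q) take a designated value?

Designated under: (q=True, p=True); (q=True, p=½); (q=True, p=False); (q=False, p=False).

4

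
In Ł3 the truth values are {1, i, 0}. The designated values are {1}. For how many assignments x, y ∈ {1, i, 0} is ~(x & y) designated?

Of the 9 assignments, 5 give a value in {1}.

5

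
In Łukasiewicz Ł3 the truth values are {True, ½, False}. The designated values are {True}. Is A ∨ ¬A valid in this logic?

No

Countermodel: A=½ gives ½, which is not designated.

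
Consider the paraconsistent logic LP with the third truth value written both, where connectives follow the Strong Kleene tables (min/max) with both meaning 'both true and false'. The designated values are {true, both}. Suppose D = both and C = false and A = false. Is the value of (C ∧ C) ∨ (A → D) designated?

Yes

C ∧ C = false ∧ false = false
A → D = false → both = true  [¬false ∨ both]
(C ∧ C) ∨ (A → D) = false ∨ true = true
true ∈ {true, both}.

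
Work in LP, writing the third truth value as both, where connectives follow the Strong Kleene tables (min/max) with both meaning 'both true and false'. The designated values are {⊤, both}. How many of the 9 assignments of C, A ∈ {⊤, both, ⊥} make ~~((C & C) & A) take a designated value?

Designated under: (C=⊤, A=⊤); (C=⊤, A=both); (C=both, A=⊤); (C=both, A=both).

4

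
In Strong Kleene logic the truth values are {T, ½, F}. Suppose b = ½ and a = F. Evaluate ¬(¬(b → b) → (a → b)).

b → b = ½ → ½ = ½  [¬½ ∨ ½]
¬(b → b) = ¬½ = ½
a → b = F → ½ = T
¬(b → b) → (a → b) = ½ → T = T
¬(¬(b → b) → (a → b)) = ¬T = F

F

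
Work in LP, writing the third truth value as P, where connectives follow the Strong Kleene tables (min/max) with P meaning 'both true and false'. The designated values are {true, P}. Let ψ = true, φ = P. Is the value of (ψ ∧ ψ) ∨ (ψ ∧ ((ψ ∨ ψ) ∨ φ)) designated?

Yes

ψ ∧ ψ = true ∧ true = true
ψ ∨ ψ = true ∨ true = true
(ψ ∨ ψ) ∨ φ = true ∨ P = true
ψ ∧ ((ψ ∨ ψ) ∨ φ) = true ∧ true = true
(ψ ∧ ψ) ∨ (ψ ∧ ((ψ ∨ ψ) ∨ φ)) = true ∨ true = true
true ∈ {true, P}.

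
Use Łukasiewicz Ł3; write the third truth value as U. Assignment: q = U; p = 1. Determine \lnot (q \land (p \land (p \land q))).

p \land q = 1 \land U = U
p \land (p \land q) = 1 \land U = U
q \land (p \land (p \land q)) = U \land U = U
\lnot (q \land (p \land (p \land q))) = \lnot U = U

U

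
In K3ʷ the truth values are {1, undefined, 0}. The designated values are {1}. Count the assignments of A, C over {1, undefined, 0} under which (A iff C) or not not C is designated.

3

Designated under: (A=1, C=1); (A=0, C=1); (A=0, C=0).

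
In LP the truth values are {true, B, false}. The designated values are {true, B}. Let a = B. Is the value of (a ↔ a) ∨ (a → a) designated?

a ↔ a = B ↔ B = B
a → a = B → B = B  [¬B ∨ B]
(a ↔ a) ∨ (a → a) = B ∨ B = B
B ∈ {true, B}.

Yes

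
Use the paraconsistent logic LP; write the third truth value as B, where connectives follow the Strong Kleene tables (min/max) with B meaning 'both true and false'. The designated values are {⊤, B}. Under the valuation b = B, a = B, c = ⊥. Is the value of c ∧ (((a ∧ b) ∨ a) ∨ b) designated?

No

a ∧ b = B ∧ B = B
(a ∧ b) ∨ a = B ∨ B = B
((a ∧ b) ∨ a) ∨ b = B ∨ B = B
c ∧ (((a ∧ b) ∨ a) ∨ b) = ⊥ ∧ B = ⊥
⊥ ∉ {⊤, B}.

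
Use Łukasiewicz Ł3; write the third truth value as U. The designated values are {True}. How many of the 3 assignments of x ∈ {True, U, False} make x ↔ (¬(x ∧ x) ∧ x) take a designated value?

2

x=True: False ·
x=U: True ✓
x=False: True ✓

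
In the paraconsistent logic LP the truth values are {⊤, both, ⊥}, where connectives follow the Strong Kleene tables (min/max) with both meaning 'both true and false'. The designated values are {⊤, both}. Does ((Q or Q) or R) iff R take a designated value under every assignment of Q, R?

No

Countermodel: Q=⊤, R=⊥ gives ⊥, which is not designated.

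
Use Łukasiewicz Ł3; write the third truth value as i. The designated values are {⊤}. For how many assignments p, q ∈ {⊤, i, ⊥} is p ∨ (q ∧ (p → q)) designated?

5

Of the 9 assignments, 5 give a value in {⊤}.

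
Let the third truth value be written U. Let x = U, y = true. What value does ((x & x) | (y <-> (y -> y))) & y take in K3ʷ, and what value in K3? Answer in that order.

In K3ʷ: x & x = U & U = U
y -> y = true -> true = true
y <-> (y -> y) = true <-> true = true
(x & x) | (y <-> (y -> y)) = U | true = U
((x & x) | (y <-> (y -> y))) & y = U & true = U
In K3: x & x = U & U = U
y -> y = true -> true = true
y <-> (y -> y) = true <-> true = true
(x & x) | (y <-> (y -> y)) = U | true = true
((x & x) | (y <-> (y -> y))) & y = true & true = true
They differ because K3ʷ and K3 treat U differently under the binary connectives.

U; true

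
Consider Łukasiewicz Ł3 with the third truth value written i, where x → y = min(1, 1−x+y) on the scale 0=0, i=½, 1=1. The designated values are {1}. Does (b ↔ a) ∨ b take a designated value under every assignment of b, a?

No

Countermodel: b=i, a=1 gives i, which is not designated.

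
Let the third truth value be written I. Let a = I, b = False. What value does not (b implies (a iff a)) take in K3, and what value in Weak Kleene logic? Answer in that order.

False; I

In K3: a iff a = I iff I = I
b implies (a iff a) = False implies I = True  [not False or I]
not (b implies (a iff a)) = not True = False
In Weak Kleene logic: a iff a = I iff I = I
b implies (a iff a) = False implies I = I
not (b implies (a iff a)) = not I = I
They differ because K3 and Weak Kleene logic treat I differently under the binary connectives.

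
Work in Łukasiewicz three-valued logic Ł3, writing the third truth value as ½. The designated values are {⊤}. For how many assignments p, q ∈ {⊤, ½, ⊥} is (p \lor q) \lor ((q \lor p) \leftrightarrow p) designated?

8

Of the 9 assignments, 8 give a value in {⊤}.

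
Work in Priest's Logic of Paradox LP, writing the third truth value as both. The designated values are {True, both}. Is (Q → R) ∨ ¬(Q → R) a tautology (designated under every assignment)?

Every assignment of Q, R over {True, both, False} gives a value in {True, both}.
In particular, with Q=both, R=both: (Q → R) ∨ ¬(Q → R) = both.

Yes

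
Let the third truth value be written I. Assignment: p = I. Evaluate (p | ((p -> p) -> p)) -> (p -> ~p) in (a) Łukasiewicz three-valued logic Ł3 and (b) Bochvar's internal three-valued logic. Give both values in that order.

In Łukasiewicz three-valued logic Ł3: p -> p = I -> I = T  [min(1, 1−½+½)]
(p -> p) -> p = T -> I = I
p | ((p -> p) -> p) = I | I = I
~p = ~I = I
p -> ~p = I -> I = T
(p | ((p -> p) -> p)) -> (p -> ~p) = I -> T = T
In Bochvar's internal three-valued logic: p -> p = I -> I = I
(p -> p) -> p = I -> I = I
p | ((p -> p) -> p) = I | I = I
~p = ~I = I
p -> ~p = I -> I = I
(p | ((p -> p) -> p)) -> (p -> ~p) = I -> I = I
They differ because Łukasiewicz three-valued logic Ł3 and Bochvar's internal three-valued logic treat I differently under the binary connectives.

T; I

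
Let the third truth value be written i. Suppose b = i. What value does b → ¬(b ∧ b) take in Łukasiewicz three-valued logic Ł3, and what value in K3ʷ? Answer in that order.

In Łukasiewicz three-valued logic Ł3: b ∧ b = i ∧ i = i
¬(b ∧ b) = ¬i = i
b → ¬(b ∧ b) = i → i = True  [min(1, 1−½+½)]
In K3ʷ: b ∧ b = i ∧ i = i
¬(b ∧ b) = ¬i = i
b → ¬(b ∧ b) = i → i = i  [any arg is the third value ⇒ result is the third value]
They differ because Łukasiewicz three-valued logic Ł3 and K3ʷ treat i differently under the binary connectives.

True; i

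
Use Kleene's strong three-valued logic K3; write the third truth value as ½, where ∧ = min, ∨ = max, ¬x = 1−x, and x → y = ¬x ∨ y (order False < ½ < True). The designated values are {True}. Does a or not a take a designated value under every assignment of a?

Countermodel: a=½ gives ½, which is not designated.

No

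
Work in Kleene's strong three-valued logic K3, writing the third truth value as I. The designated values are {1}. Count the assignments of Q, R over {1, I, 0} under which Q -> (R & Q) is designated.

Designated under: (Q=1, R=1); (Q=0, R=1); (Q=0, R=I); (Q=0, R=0).

4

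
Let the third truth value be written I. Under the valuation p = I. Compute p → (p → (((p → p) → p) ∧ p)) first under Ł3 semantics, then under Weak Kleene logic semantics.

In Ł3: p → p = I → I = True  [min(1, 1−½+½)]
(p → p) → p = True → I = I
((p → p) → p) ∧ p = I ∧ I = I
p → (((p → p) → p) ∧ p) = I → I = True
p → (p → (((p → p) → p) ∧ p)) = I → True = True
In Weak Kleene logic: p → p = I → I = I  [any arg is the third value ⇒ result is the third value]
(p → p) → p = I → I = I
((p → p) → p) ∧ p = I ∧ I = I
p → (((p → p) → p) ∧ p) = I → I = I
p → (p → (((p → p) → p) ∧ p)) = I → I = I
They differ because Ł3 and Weak Kleene logic treat I differently under the binary connectives.

True; I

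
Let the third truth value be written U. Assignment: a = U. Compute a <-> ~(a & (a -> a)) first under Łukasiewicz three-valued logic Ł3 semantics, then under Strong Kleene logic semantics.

In Łukasiewicz three-valued logic Ł3: a -> a = U -> U = ⊤  [min(1, 1−½+½)]
a & (a -> a) = U & ⊤ = U
~(a & (a -> a)) = ~U = U
a <-> ~(a & (a -> a)) = U <-> U = ⊤
In Strong Kleene logic: a -> a = U -> U = U
a & (a -> a) = U & U = U
~(a & (a -> a)) = ~U = U
a <-> ~(a & (a -> a)) = U <-> U = U
They differ because Łukasiewicz three-valued logic Ł3 and Strong Kleene logic treat U differently under implication.

⊤; U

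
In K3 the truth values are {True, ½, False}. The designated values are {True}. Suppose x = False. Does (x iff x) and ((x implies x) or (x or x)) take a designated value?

Yes

x iff x = False iff False = True
x implies x = False implies False = True
x or x = False or False = False
(x implies x) or (x or x) = True or False = True
(x iff x) and ((x implies x) or (x or x)) = True and True = True
True ∈ {True}.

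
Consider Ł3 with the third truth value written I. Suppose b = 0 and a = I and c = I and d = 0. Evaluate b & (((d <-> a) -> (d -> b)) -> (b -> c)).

d <-> a = 0 <-> I = I  [1 − |0−½|]
d -> b = 0 -> 0 = 1
(d <-> a) -> (d -> b) = I -> 1 = 1
b -> c = 0 -> I = 1
((d <-> a) -> (d -> b)) -> (b -> c) = 1 -> 1 = 1
b & (((d <-> a) -> (d -> b)) -> (b -> c)) = 0 & 1 = 0

0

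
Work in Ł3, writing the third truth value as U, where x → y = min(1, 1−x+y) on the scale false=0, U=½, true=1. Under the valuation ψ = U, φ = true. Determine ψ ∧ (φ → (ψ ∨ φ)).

U

ψ ∨ φ = U ∨ true = true
φ → (ψ ∨ φ) = true → true = true
ψ ∧ (φ → (ψ ∨ φ)) = U ∧ true = U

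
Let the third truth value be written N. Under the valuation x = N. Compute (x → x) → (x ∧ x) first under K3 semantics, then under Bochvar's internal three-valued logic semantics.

In K3: x → x = N → N = N  [¬N ∨ N]
x ∧ x = N ∧ N = N
(x → x) → (x ∧ x) = N → N = N
In Bochvar's internal three-valued logic: x → x = N → N = N  [any arg is the third value ⇒ result is the third value]
x ∧ x = N ∧ N = N
(x → x) → (x ∧ x) = N → N = N

N; N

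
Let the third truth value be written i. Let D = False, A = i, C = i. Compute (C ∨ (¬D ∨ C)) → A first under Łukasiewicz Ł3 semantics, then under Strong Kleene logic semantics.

In Łukasiewicz Ł3: ¬D = ¬False = True
¬D ∨ C = True ∨ i = True
C ∨ (¬D ∨ C) = i ∨ True = True
(C ∨ (¬D ∨ C)) → A = True → i = i
In Strong Kleene logic: ¬D = ¬False = True
¬D ∨ C = True ∨ i = True
C ∨ (¬D ∨ C) = i ∨ True = True
(C ∨ (¬D ∨ C)) → A = True → i = i  [¬True ∨ i]

i; i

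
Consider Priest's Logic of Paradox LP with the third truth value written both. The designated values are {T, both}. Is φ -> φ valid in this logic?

Yes

Every assignment of φ over {T, both, F} gives a value in {T, both}.
In particular, with φ=both: φ -> φ = both.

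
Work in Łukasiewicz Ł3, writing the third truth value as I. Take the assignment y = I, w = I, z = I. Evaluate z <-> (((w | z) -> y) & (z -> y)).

w | z = I | I = I
(w | z) -> y = I -> I = T
z -> y = I -> I = T
((w | z) -> y) & (z -> y) = T & T = T
z <-> (((w | z) -> y) & (z -> y)) = I <-> T = I

I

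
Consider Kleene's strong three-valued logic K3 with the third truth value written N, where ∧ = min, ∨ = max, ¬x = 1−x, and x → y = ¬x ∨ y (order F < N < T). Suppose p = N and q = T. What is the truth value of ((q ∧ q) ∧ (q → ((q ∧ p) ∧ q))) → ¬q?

q ∧ q = T ∧ T = T
q ∧ p = T ∧ N = N
(q ∧ p) ∧ q = N ∧ T = N
q → ((q ∧ p) ∧ q) = T → N = N
(q ∧ q) ∧ (q → ((q ∧ p) ∧ q)) = T ∧ N = N
¬q = ¬T = F
((q ∧ q) ∧ (q → ((q ∧ p) ∧ q))) → ¬q = N → F = N

N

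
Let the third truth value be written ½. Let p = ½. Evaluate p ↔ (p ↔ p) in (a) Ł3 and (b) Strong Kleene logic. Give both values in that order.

½; ½

In Ł3: p ↔ p = ½ ↔ ½ = ⊤  [1 − |½−½|]
p ↔ (p ↔ p) = ½ ↔ ⊤ = ½
In Strong Kleene logic: p ↔ p = ½ ↔ ½ = ½
p ↔ (p ↔ p) = ½ ↔ ½ = ½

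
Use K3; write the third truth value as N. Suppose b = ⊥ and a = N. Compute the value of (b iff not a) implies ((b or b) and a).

N

not a = not N = N
b iff not a = ⊥ iff N = N
b or b = ⊥ or ⊥ = ⊥
(b or b) and a = ⊥ and N = ⊥
(b iff not a) implies ((b or b) and a) = N implies ⊥ = N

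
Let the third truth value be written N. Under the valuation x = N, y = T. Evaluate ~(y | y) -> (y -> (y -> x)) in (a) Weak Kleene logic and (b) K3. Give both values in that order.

N; T

In Weak Kleene logic: y | y = T | T = T
~(y | y) = ~T = F
y -> x = T -> N = N
y -> (y -> x) = T -> N = N
~(y | y) -> (y -> (y -> x)) = F -> N = N
In K3: y | y = T | T = T
~(y | y) = ~T = F
y -> x = T -> N = N  [~T | N]
y -> (y -> x) = T -> N = N
~(y | y) -> (y -> (y -> x)) = F -> N = T
They differ because Weak Kleene logic and K3 treat N differently under the binary connectives.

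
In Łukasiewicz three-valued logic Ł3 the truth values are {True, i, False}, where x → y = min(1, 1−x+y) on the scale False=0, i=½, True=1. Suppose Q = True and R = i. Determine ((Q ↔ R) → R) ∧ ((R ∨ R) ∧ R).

Q ↔ R = True ↔ i = i  [1 − |1−½|]
(Q ↔ R) → R = i → i = True
R ∨ R = i ∨ i = i
(R ∨ R) ∧ R = i ∧ i = i
((Q ↔ R) → R) ∧ ((R ∨ R) ∧ R) = True ∧ i = i

i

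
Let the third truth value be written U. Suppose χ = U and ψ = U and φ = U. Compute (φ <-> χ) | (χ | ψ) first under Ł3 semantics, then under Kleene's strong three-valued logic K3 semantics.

In Ł3: φ <-> χ = U <-> U = ⊤  [1 − |½−½|]
χ | ψ = U | U = U
(φ <-> χ) | (χ | ψ) = ⊤ | U = ⊤
In Kleene's strong three-valued logic K3: φ <-> χ = U <-> U = U
χ | ψ = U | U = U
(φ <-> χ) | (χ | ψ) = U | U = U
They differ because Ł3 and Kleene's strong three-valued logic K3 treat U differently under implication.

⊤; U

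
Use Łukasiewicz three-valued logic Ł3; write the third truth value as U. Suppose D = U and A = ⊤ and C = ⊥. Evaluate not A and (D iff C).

⊥

not A = not ⊤ = ⊥
D iff C = U iff ⊥ = U  [1 − |½−0|]
not A and (D iff C) = ⊥ and U = ⊥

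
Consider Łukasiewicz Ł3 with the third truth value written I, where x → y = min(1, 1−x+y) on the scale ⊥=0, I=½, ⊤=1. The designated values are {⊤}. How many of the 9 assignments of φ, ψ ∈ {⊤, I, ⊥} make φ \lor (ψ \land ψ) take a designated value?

5

Of the 9 assignments, 5 give a value in {⊤}.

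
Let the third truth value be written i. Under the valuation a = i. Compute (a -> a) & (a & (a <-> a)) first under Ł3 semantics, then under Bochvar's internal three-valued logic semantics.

In Ł3: a -> a = i -> i = 1  [min(1, 1−½+½)]
a <-> a = i <-> i = 1
a & (a <-> a) = i & 1 = i
(a -> a) & (a & (a <-> a)) = 1 & i = i
In Bochvar's internal three-valued logic: a -> a = i -> i = i  [any arg is the third value ⇒ result is the third value]
a <-> a = i <-> i = i
a & (a <-> a) = i & i = i
(a -> a) & (a & (a <-> a)) = i & i = i

i; i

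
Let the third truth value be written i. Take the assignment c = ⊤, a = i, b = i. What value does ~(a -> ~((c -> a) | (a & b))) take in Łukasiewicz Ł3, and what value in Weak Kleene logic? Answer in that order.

In Łukasiewicz Ł3: c -> a = ⊤ -> i = i  [min(1, 1−1+½)]
a & b = i & i = i
(c -> a) | (a & b) = i | i = i
~((c -> a) | (a & b)) = ~i = i
a -> ~((c -> a) | (a & b)) = i -> i = ⊤
~(a -> ~((c -> a) | (a & b))) = ~⊤ = ⊥
In Weak Kleene logic: c -> a = ⊤ -> i = i  [any arg is the third value ⇒ result is the third value]
a & b = i & i = i
(c -> a) | (a & b) = i | i = i
~((c -> a) | (a & b)) = ~i = i
a -> ~((c -> a) | (a & b)) = i -> i = i
~(a -> ~((c -> a) | (a & b))) = ~i = i
They differ because Łukasiewicz Ł3 and Weak Kleene logic treat i differently under the binary connectives.

⊥; i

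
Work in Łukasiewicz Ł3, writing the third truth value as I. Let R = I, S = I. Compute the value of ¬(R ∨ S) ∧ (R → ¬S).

R ∨ S = I ∨ I = I
¬(R ∨ S) = ¬I = I
¬S = ¬I = I
R → ¬S = I → I = ⊤
¬(R ∨ S) ∧ (R → ¬S) = I ∧ ⊤ = I

I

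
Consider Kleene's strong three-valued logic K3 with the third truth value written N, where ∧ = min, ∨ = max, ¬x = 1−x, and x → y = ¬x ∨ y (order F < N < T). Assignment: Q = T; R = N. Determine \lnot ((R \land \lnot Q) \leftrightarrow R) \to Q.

T

\lnot Q = \lnot T = F
R \land \lnot Q = N \land F = F
(R \land \lnot Q) \leftrightarrow R = F \leftrightarrow N = N
\lnot ((R \land \lnot Q) \leftrightarrow R) = \lnot N = N
\lnot ((R \land \lnot Q) \leftrightarrow R) \to Q = N \to T = T  [\lnot N \lor T]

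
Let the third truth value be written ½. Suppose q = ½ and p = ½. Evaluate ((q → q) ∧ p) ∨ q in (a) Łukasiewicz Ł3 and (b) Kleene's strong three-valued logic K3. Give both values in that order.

In Łukasiewicz Ł3: q → q = ½ → ½ = 1  [min(1, 1−½+½)]
(q → q) ∧ p = 1 ∧ ½ = ½
((q → q) ∧ p) ∨ q = ½ ∨ ½ = ½
In Kleene's strong three-valued logic K3: q → q = ½ → ½ = ½  [¬½ ∨ ½]
(q → q) ∧ p = ½ ∧ ½ = ½
((q → q) ∧ p) ∨ q = ½ ∨ ½ = ½

½; ½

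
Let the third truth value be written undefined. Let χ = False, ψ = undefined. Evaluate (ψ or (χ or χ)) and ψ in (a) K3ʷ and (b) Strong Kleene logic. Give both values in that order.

undefined; undefined

In K3ʷ: χ or χ = False or False = False
ψ or (χ or χ) = undefined or False = undefined
(ψ or (χ or χ)) and ψ = undefined and undefined = undefined
In Strong Kleene logic: χ or χ = False or False = False
ψ or (χ or χ) = undefined or False = undefined
(ψ or (χ or χ)) and ψ = undefined and undefined = undefined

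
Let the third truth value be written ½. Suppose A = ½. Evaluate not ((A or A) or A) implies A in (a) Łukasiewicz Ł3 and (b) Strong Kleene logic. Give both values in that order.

True; ½

In Łukasiewicz Ł3: A or A = ½ or ½ = ½
(A or A) or A = ½ or ½ = ½
not ((A or A) or A) = not ½ = ½
not ((A or A) or A) implies A = ½ implies ½ = True  [min(1, 1−½+½)]
In Strong Kleene logic: A or A = ½ or ½ = ½
(A or A) or A = ½ or ½ = ½
not ((A or A) or A) = not ½ = ½
not ((A or A) or A) implies A = ½ implies ½ = ½  [not ½ or ½]
They differ because Łukasiewicz Ł3 and Strong Kleene logic treat ½ differently under implication.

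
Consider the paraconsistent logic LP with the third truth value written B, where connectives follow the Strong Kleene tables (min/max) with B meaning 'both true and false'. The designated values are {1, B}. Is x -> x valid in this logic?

Yes

Every assignment of x over {1, B, 0} gives a value in {1, B}.
In particular, with x=B: x -> x = B.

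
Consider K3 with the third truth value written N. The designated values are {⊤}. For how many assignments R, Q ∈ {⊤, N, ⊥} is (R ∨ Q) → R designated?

4

Designated under: (R=⊤, Q=⊤); (R=⊤, Q=N); (R=⊤, Q=⊥); (R=⊥, Q=⊥).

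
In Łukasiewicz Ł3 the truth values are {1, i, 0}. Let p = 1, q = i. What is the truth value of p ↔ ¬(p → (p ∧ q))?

i

p ∧ q = 1 ∧ i = i
p → (p ∧ q) = 1 → i = i  [min(1, 1−1+½)]
¬(p → (p ∧ q)) = ¬i = i
p ↔ ¬(p → (p ∧ q)) = 1 ↔ i = i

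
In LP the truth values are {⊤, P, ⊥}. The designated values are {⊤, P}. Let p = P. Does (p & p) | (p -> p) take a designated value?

Yes

p & p = P & P = P
p -> p = P -> P = P  [~P | P]
(p & p) | (p -> p) = P | P = P
P ∈ {⊤, P}.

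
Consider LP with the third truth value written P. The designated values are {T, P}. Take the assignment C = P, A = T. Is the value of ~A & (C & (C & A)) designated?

~A = ~T = F
C & A = P & T = P
C & (C & A) = P & P = P
~A & (C & (C & A)) = F & P = F
F ∉ {T, P}.

No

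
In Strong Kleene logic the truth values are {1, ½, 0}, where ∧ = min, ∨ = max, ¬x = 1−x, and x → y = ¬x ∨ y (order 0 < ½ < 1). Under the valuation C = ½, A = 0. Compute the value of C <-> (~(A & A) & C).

½

A & A = 0 & 0 = 0
~(A & A) = ~0 = 1
~(A & A) & C = 1 & ½ = ½
C <-> (~(A & A) & C) = ½ <-> ½ = ½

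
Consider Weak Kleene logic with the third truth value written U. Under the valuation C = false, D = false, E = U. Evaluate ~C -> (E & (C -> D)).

~C = ~false = true
C -> D = false -> false = true
E & (C -> D) = U & true = U
~C -> (E & (C -> D)) = true -> U = U  [any arg is the third value ⇒ result is the third value]

U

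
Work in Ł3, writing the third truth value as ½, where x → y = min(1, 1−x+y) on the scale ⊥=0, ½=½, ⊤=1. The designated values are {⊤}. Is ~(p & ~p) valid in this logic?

Countermodel: p=½ gives ½, which is not designated.

No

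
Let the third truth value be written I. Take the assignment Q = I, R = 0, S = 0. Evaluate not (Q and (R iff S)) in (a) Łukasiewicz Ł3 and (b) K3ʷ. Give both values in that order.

In Łukasiewicz Ł3: R iff S = 0 iff 0 = 1
Q and (R iff S) = I and 1 = I
not (Q and (R iff S)) = not I = I
In K3ʷ: R iff S = 0 iff 0 = 1
Q and (R iff S) = I and 1 = I
not (Q and (R iff S)) = not I = I

I; I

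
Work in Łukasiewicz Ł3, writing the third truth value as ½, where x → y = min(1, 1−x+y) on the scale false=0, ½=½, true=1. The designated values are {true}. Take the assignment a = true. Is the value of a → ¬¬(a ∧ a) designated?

a ∧ a = true ∧ true = true
¬(a ∧ a) = ¬true = false
¬¬(a ∧ a) = ¬false = true
a → ¬¬(a ∧ a) = true → true = true
true ∈ {true}.

Yes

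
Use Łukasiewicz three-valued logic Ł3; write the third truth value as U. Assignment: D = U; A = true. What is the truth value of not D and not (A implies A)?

not D = not U = U
A implies A = true implies true = true
not (A implies A) = not true = false
not D and not (A implies A) = U and false = false

false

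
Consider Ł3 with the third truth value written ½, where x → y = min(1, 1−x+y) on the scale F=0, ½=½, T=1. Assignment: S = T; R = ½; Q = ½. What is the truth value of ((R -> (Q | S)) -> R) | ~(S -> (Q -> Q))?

Q | S = ½ | T = T
R -> (Q | S) = ½ -> T = T
(R -> (Q | S)) -> R = T -> ½ = ½
Q -> Q = ½ -> ½ = T
S -> (Q -> Q) = T -> T = T
~(S -> (Q -> Q)) = ~T = F
((R -> (Q | S)) -> R) | ~(S -> (Q -> Q)) = ½ | F = ½

½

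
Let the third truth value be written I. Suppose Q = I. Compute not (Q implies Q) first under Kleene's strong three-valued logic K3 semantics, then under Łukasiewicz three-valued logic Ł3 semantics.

I; false

In Kleene's strong three-valued logic K3: Q implies Q = I implies I = I
not (Q implies Q) = not I = I
In Łukasiewicz three-valued logic Ł3: Q implies Q = I implies I = true
not (Q implies Q) = not true = false
They differ because Kleene's strong three-valued logic K3 and Łukasiewicz three-valued logic Ł3 treat I differently under implication.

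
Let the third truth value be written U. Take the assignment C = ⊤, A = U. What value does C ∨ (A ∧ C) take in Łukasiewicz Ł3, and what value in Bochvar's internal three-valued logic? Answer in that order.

⊤; U

In Łukasiewicz Ł3: A ∧ C = U ∧ ⊤ = U
C ∨ (A ∧ C) = ⊤ ∨ U = ⊤
In Bochvar's internal three-valued logic: A ∧ C = U ∧ ⊤ = U
C ∨ (A ∧ C) = ⊤ ∨ U = U
They differ because Łukasiewicz Ł3 and Bochvar's internal three-valued logic treat U differently under the binary connectives.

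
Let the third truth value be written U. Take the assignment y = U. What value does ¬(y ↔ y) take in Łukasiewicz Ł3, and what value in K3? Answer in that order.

In Łukasiewicz Ł3: y ↔ y = U ↔ U = true
¬(y ↔ y) = ¬true = false
In K3: y ↔ y = U ↔ U = U
¬(y ↔ y) = ¬U = U
They differ because Łukasiewicz Ł3 and K3 treat U differently under implication.

false; U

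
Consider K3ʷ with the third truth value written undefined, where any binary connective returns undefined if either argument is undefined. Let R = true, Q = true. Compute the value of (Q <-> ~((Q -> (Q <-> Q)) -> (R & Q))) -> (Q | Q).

true

Q <-> Q = true <-> true = true
Q -> (Q <-> Q) = true -> true = true
R & Q = true & true = true
(Q -> (Q <-> Q)) -> (R & Q) = true -> true = true
~((Q -> (Q <-> Q)) -> (R & Q)) = ~true = false
Q <-> ~((Q -> (Q <-> Q)) -> (R & Q)) = true <-> false = false
Q | Q = true | true = true
(Q <-> ~((Q -> (Q <-> Q)) -> (R & Q))) -> (Q | Q) = false -> true = true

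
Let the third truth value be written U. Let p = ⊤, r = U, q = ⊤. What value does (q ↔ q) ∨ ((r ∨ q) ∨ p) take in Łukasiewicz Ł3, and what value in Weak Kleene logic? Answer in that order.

In Łukasiewicz Ł3: q ↔ q = ⊤ ↔ ⊤ = ⊤
r ∨ q = U ∨ ⊤ = ⊤
(r ∨ q) ∨ p = ⊤ ∨ ⊤ = ⊤
(q ↔ q) ∨ ((r ∨ q) ∨ p) = ⊤ ∨ ⊤ = ⊤
In Weak Kleene logic: q ↔ q = ⊤ ↔ ⊤ = ⊤
r ∨ q = U ∨ ⊤ = U
(r ∨ q) ∨ p = U ∨ ⊤ = U
(q ↔ q) ∨ ((r ∨ q) ∨ p) = ⊤ ∨ U = U
They differ because Łukasiewicz Ł3 and Weak Kleene logic treat U differently under the binary connectives.

⊤; U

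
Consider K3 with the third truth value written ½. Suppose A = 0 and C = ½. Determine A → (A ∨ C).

1

A ∨ C = 0 ∨ ½ = ½
A → (A ∨ C) = 0 → ½ = 1  [¬0 ∨ ½]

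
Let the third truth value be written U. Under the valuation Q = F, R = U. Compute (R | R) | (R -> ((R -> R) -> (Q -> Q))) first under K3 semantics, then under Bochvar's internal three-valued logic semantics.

T; U

In K3: R | R = U | U = U
R -> R = U -> U = U  [~U | U]
Q -> Q = F -> F = T
(R -> R) -> (Q -> Q) = U -> T = T
R -> ((R -> R) -> (Q -> Q)) = U -> T = T
(R | R) | (R -> ((R -> R) -> (Q -> Q))) = U | T = T
In Bochvar's internal three-valued logic: R | R = U | U = U
R -> R = U -> U = U  [any arg is the third value ⇒ result is the third value]
Q -> Q = F -> F = T
(R -> R) -> (Q -> Q) = U -> T = U
R -> ((R -> R) -> (Q -> Q)) = U -> U = U
(R | R) | (R -> ((R -> R) -> (Q -> Q))) = U | U = U
They differ because K3 and Bochvar's internal three-valued logic treat U differently under the binary connectives.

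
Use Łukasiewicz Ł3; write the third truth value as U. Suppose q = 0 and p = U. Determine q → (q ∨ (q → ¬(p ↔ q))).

p ↔ q = U ↔ 0 = U  [1 − |½−0|]
¬(p ↔ q) = ¬U = U
q → ¬(p ↔ q) = 0 → U = 1
q ∨ (q → ¬(p ↔ q)) = 0 ∨ 1 = 1
q → (q ∨ (q → ¬(p ↔ q))) = 0 → 1 = 1

1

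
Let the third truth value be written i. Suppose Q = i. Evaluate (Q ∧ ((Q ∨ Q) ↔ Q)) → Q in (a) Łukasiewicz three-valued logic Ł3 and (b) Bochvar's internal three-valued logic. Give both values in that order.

true; i

In Łukasiewicz three-valued logic Ł3: Q ∨ Q = i ∨ i = i
(Q ∨ Q) ↔ Q = i ↔ i = true  [1 − |½−½|]
Q ∧ ((Q ∨ Q) ↔ Q) = i ∧ true = i
(Q ∧ ((Q ∨ Q) ↔ Q)) → Q = i → i = true
In Bochvar's internal three-valued logic: Q ∨ Q = i ∨ i = i
(Q ∨ Q) ↔ Q = i ↔ i = i
Q ∧ ((Q ∨ Q) ↔ Q) = i ∧ i = i
(Q ∧ ((Q ∨ Q) ↔ Q)) → Q = i → i = i  [any arg is the third value ⇒ result is the third value]
They differ because Łukasiewicz three-valued logic Ł3 and Bochvar's internal three-valued logic treat i differently under the binary connectives.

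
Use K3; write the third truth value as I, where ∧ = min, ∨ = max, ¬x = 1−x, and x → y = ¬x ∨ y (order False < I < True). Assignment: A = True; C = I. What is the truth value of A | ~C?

~C = ~I = I
A | ~C = True | I = True

True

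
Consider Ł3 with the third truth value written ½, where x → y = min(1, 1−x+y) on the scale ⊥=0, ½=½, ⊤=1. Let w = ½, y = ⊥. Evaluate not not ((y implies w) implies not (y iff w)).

½

y implies w = ⊥ implies ½ = ⊤
y iff w = ⊥ iff ½ = ½
not (y iff w) = not ½ = ½
(y implies w) implies not (y iff w) = ⊤ implies ½ = ½
not ((y implies w) implies not (y iff w)) = not ½ = ½
not not ((y implies w) implies not (y iff w)) = not ½ = ½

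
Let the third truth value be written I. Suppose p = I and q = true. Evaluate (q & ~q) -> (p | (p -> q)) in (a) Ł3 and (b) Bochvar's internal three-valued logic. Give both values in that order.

In Ł3: ~q = ~true = false
q & ~q = true & false = false
p -> q = I -> true = true  [min(1, 1−½+1)]
p | (p -> q) = I | true = true
(q & ~q) -> (p | (p -> q)) = false -> true = true
In Bochvar's internal three-valued logic: ~q = ~true = false
q & ~q = true & false = false
p -> q = I -> true = I  [any arg is the third value ⇒ result is the third value]
p | (p -> q) = I | I = I
(q & ~q) -> (p | (p -> q)) = false -> I = I
They differ because Ł3 and Bochvar's internal three-valued logic treat I differently under the binary connectives.

true; I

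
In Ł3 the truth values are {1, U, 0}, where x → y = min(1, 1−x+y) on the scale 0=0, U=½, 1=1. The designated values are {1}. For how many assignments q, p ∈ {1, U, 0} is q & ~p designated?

1

Designated under: (q=1, p=0).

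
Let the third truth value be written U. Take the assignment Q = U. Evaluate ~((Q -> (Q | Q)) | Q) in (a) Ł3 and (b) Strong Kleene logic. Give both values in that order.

false; U

In Ł3: Q | Q = U | U = U
Q -> (Q | Q) = U -> U = true  [min(1, 1−½+½)]
(Q -> (Q | Q)) | Q = true | U = true
~((Q -> (Q | Q)) | Q) = ~true = false
In Strong Kleene logic: Q | Q = U | U = U
Q -> (Q | Q) = U -> U = U  [~U | U]
(Q -> (Q | Q)) | Q = U | U = U
~((Q -> (Q | Q)) | Q) = ~U = U
They differ because Ł3 and Strong Kleene logic treat U differently under implication.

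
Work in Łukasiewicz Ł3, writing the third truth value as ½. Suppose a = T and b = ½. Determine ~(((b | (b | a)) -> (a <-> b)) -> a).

F

b | a = ½ | T = T
b | (b | a) = ½ | T = T
a <-> b = T <-> ½ = ½  [1 − |1−½|]
(b | (b | a)) -> (a <-> b) = T -> ½ = ½
((b | (b | a)) -> (a <-> b)) -> a = ½ -> T = T
~(((b | (b | a)) -> (a <-> b)) -> a) = ~T = F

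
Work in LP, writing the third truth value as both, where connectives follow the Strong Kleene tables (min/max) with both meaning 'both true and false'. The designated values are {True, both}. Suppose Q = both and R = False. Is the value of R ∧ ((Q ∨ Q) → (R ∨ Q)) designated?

Q ∨ Q = both ∨ both = both
R ∨ Q = False ∨ both = both
(Q ∨ Q) → (R ∨ Q) = both → both = both  [¬both ∨ both]
R ∧ ((Q ∨ Q) → (R ∨ Q)) = False ∧ both = False
False ∉ {True, both}.

No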